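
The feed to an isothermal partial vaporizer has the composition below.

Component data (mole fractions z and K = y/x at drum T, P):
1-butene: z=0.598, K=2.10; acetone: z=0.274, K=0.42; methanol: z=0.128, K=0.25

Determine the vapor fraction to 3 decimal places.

Rachford–Rice: g(ψ) = Σ zᵢ(Kᵢ−1)/(1+ψ(Kᵢ−1)) = 0.
Check two-phase: ΣzᵢKᵢ = 1.403 > 1 and Σzᵢ/Kᵢ = 1.449 > 1, so g(0) = 0.403 > 0 and g(1) = -0.449 < 0.
Newton iteration, ψ⁰ = 0.42:
  ψ = 0.420: g = 0.0997, g' = -0.653 → ψ = 0.573
  ψ = 0.573: g = -0.0026, g' = -0.700 → ψ = 0.569
Converged at ψ = 0.569.

ψ = 0.569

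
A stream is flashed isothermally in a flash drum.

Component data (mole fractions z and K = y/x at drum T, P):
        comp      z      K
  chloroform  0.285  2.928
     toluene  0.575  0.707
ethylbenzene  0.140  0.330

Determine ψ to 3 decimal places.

ψ = 0.383

Newton iteration, ψ⁰ = 0.59:
  ψ = 0.590: g = -0.1017, g' = -0.476 → ψ = 0.376
  ψ = 0.376: g = 0.0037, g' = -0.531 → ψ = 0.383
Converged at ψ = 0.383.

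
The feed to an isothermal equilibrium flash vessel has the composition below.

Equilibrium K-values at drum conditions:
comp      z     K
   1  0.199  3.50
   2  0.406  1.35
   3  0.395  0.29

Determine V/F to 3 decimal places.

Material balance + equilibrium reduce to Σ zᵢ(Kᵢ−1)/(1+V/F(Kᵢ−1)) = 0.
Feasibility: ΣzᵢKᵢ = 1.359, Σzᵢ/Kᵢ = 1.720 — both > 1, two phases present.
Newton iteration, V/F⁰ = 0.33:
  V/F = 0.330: g = 0.0337, g' = -0.753 → V/F = 0.375
Converged at V/F = 0.375.

V/F = 0.375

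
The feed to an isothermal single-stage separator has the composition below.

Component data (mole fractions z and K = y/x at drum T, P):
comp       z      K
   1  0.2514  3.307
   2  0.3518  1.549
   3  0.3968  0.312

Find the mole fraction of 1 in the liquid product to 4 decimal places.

Material balance + equilibrium reduce to Σ zᵢ(Kᵢ−1)/(1+β(Kᵢ−1)) = 0.
Feasibility: ΣzᵢKᵢ = 1.5001, Σzᵢ/Kᵢ = 1.5749 — both > 1, two phases present.
Iterate (Newton) starting at β = 0.5:
  β = 0.5000: g = 0.00470, g' = -0.7903 → β = 0.5060
Converged at β = 0.5059.
Compositions from xᵢ = zᵢ/(1+β(Kᵢ−1)), yᵢ = Kᵢxᵢ:
  1: x = 0.1160, y = 0.3836
  2: x = 0.2753, y = 0.4265
  3: x = 0.6087, y = 0.1899

x_1 = 0.1160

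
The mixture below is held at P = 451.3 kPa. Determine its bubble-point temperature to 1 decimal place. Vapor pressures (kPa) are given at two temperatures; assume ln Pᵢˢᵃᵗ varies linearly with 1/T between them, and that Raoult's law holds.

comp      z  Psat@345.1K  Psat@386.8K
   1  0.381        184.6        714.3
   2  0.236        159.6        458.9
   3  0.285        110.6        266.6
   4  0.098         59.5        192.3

T = 384.8 K

Bubble-point temperature: ΣzᵢPᵢˢᵃᵗ(T) = P. Interpolate ln Pᵢˢᵃᵗ = aᵢ + bᵢ/T.
  T = 345.1 K: ΣzᵢPᵢˢᵃᵗ = 145.35 kPa
  T = 386.8 K: ΣzᵢPᵢˢᵃᵗ = 475.28 kPa
  T = 366.0 K: ΣzᵢPᵢˢᵃᵗ = 271.01 kPa
  T = 376.4 K: ΣzᵢPᵢˢᵃᵗ = 361.34 kPa
  T = 381.6 K: ΣzᵢPᵢˢᵃᵗ = 415.09 kPa
  T = 384.2 K: ΣzᵢPᵢˢᵃᵗ = 444.34 kPa
Interpolating between 384.2 K and 386.8 K gives T ≈ 384.8 K.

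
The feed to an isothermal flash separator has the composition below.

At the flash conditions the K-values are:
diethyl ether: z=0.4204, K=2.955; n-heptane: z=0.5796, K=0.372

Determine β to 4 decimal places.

β = 0.3730

Let β = V/F and solve Σ zᵢ(Kᵢ−1)/(1+β(Kᵢ−1)) = 0.
Check two-phase: ΣzᵢKᵢ = 1.4579 > 1 and Σzᵢ/Kᵢ = 1.7003 > 1, so g(0) = 0.4579 > 0 and g(1) = -0.7003 < 0.
Binary case is linear: z₁(K₁−1)(1+β(K₂−1)) + z₂(K₂−1)(1+β(K₁−1)) = 0
⇒ β = [z₁(K₁−1)+z₂(K₂−1)] / [−(K₁−1)(K₂−1)] = 0.45789/1.22774 = 0.3730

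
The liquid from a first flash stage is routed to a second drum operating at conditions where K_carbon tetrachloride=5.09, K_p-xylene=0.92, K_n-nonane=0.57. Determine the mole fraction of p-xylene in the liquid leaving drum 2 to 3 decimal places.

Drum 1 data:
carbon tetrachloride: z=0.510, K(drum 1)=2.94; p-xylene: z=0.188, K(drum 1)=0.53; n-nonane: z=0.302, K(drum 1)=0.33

Drum 1:
Material balance + equilibrium reduce to Σ zᵢ(Kᵢ−1)/(1+ψ₁(Kᵢ−1)) = 0.
Feasibility: ΣzᵢKᵢ = 1.699, Σzᵢ/Kᵢ = 1.443 — both > 1, two phases present.
Newton–Raphson from ψ₁ = 0.5:
  ψ₁ = 0.500: g = 0.0825, g' = -0.872 → ψ₁ = 0.595
Converged at ψ₁ = 0.595.
Drum-1 compositions:
  carbon tetrachloride: x = 0.237, y = 0.696
  p-xylene: x = 0.261, y = 0.138
  n-nonane: x = 0.502, y = 0.166
Drum-2 feed = drum-1 liquid: z₂ = (0.2367, 0.2610, 0.5023).
Drum 2:
Material balance + equilibrium reduce to Σ zᵢ(Kᵢ−1)/(1+ψ₂(Kᵢ−1)) = 0.
Feasibility: ΣzᵢKᵢ = 1.731, Σzᵢ/Kᵢ = 1.211 — both > 1, two phases present.
Newton–Raphson from ψ₂ = 0.56:
  ψ₂ = 0.560: g = -0.0121, g' = -0.529 → ψ₂ = 0.537
Converged at ψ₂ = 0.537.
  carbon tetrachloride: x = 0.074, y = 0.377
  p-xylene: x = 0.273, y = 0.251
  n-nonane: x = 0.653, y = 0.372

x_p-xylene (drum 2) = 0.273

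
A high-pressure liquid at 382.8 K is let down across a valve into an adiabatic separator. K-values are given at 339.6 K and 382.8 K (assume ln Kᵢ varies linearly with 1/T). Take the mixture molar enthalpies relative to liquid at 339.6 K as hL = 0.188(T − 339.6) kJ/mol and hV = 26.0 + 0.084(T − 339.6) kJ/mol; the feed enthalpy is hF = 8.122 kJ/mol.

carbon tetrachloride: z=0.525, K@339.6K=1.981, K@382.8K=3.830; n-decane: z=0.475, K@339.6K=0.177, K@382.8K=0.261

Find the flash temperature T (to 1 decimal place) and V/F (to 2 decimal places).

Adiabatic flash: solve Rachford–Rice at each trial T, then check hF = ψ·hV(T) + (1−ψ)·hL(T).
  T = 339.6 K: K = (1.981, 0.177), RR gives ψ = 0.154, H_out = 3.996 kJ/mol
  T = 382.8 K: K = (3.830, 0.261), RR gives ψ = 0.543, H_out = 19.791 kJ/mol
  T = 361.2 K: K = (2.809, 0.217), RR gives ψ = 0.408, H_out = 13.761 kJ/mol
  T = 350.4 K: K = (2.372, 0.197), RR gives ψ = 0.307, H_out = 9.677 kJ/mol
  T = 345.0 K: K = (2.171, 0.187), RR gives ψ = 0.240, H_out = 7.116 kJ/mol
  T = 347.7 K: K = (2.270, 0.192), RR gives ψ = 0.275, H_out = 8.454 kJ/mol
  T = 346.4 K: K = (2.222, 0.189), RR gives ψ = 0.259, H_out = 7.825 kJ/mol
Linear interpolation between T = 346.4 (H_out = 7.825) and T = 347.7 (H_out = 8.454) on hF = 8.122 gives T ≈ 347.0 K, at which ψ = 0.27.

T = 347.0 K, V/F = 0.27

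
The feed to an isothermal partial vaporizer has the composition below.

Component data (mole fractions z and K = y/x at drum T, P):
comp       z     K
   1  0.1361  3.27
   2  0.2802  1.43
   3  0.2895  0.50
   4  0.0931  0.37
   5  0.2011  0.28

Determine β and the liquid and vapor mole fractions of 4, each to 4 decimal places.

β = 0.0952, x_4 = 0.0990, y_4 = 0.0366

Rachford–Rice: g(β) = Σ zᵢ(Kᵢ−1)/(1+β(Kᵢ−1)) = 0.
g(0) = ΣzᵢKᵢ − 1 = 0.0812 and g(1) = 1 − Σzᵢ/Kᵢ = -0.7864, so a root lies in (0, 1).
Newton–Raphson from β = 0.69:
  β = 0.6900: g = -0.39919, g' = -0.8333 → β = 0.2110
  β = 0.2110: g = -0.08083, g' = -0.6487 → β = 0.0864
  β = 0.0864: g = 0.00676, g' = -0.7773 → β = 0.0951
  β = 0.0951: g = 0.00006, g' = -0.7640 → β = 0.0952
Converged at β = 0.0952.
Compositions from xᵢ = zᵢ/(1+β(Kᵢ−1)), yᵢ = Kᵢxᵢ:
  1: x = 0.1119, y = 0.3660
  2: x = 0.2692, y = 0.3849
  3: x = 0.3040, y = 0.1520
  4: x = 0.0990, y = 0.0366
  5: x = 0.2159, y = 0.0604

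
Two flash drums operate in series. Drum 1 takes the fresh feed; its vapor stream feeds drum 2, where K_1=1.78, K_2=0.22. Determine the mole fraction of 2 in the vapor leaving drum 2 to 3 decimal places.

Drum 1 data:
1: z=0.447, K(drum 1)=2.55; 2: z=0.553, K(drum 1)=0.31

Drum 1:
Rachford–Rice: g(ψ₁) = Σ zᵢ(Kᵢ−1)/(1+ψ₁(Kᵢ−1)) = 0.
g(0) = ΣzᵢKᵢ − 1 = 0.311 and g(1) = 1 − Σzᵢ/Kᵢ = -0.959, so a root lies in (0, 1).
Binary case is linear: z₁(K₁−1)(1+ψ₁(K₂−1)) + z₂(K₂−1)(1+ψ₁(K₁−1)) = 0
⇒ ψ₁ = [z₁(K₁−1)+z₂(K₂−1)] / [−(K₁−1)(K₂−1)] = 0.3113/1.0695 = 0.291
Drum-1 compositions:
  1: x = 0.308, y = 0.785
  2: x = 0.692, y = 0.215
Drum-2 feed = drum-1 vapor: z₂ = (0.7855, 0.2145).
Drum 2:
Rachford–Rice: g(ψ₂) = Σ zᵢ(Kᵢ−1)/(1+ψ₂(Kᵢ−1)) = 0.
Check two-phase: ΣzᵢKᵢ = 1.445 > 1 and Σzᵢ/Kᵢ = 1.416 > 1, so g(0) = 0.445 > 0 and g(1) = -0.416 < 0.
Newton–Raphson from ψ₂ = 0.57:
  ψ₂ = 0.570: g = 0.1229, g' = -0.652 → ψ₂ = 0.758
  ψ₂ = 0.758: g = -0.0247, g' = -0.971 → ψ₂ = 0.733
  ψ₂ = 0.733: g = -0.0009, g' = -0.905 → ψ₂ = 0.732
Converged at ψ₂ = 0.732.
  1: x = 0.500, y = 0.890
  2: x = 0.500, y = 0.110

y_2 (drum 2) = 0.110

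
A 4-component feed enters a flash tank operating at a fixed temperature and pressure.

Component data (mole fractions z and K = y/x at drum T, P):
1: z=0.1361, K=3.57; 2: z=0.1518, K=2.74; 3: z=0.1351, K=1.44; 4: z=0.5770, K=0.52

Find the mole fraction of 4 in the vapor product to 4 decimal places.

y_4 = 0.3855

Material balance + equilibrium reduce to Σ zᵢ(Kᵢ−1)/(1+V/F(Kᵢ−1)) = 0.
g(0) = ΣzᵢKᵢ − 1 = 0.3964 and g(1) = 1 − Σzᵢ/Kᵢ = -0.2970, so a root lies in (0, 1).
Newton iteration, V/F⁰ = 0.5:
  V/F = 0.5000: g = -0.02137, g' = -0.5513 → V/F = 0.4612
  V/F = 0.4612: g = 0.00029, g' = -0.5670 → V/F = 0.4617
Converged at V/F = 0.4617.
Compositions from xᵢ = zᵢ/(1+V/F(Kᵢ−1)), yᵢ = Kᵢxᵢ:
  1: x = 0.0622, y = 0.2222
  2: x = 0.0842, y = 0.2306
  3: x = 0.1123, y = 0.1617
  4: x = 0.7413, y = 0.3855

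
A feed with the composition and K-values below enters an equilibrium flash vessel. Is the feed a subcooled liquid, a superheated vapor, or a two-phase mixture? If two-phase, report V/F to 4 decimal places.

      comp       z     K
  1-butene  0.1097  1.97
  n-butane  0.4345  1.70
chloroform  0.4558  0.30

ΣzᵢKᵢ = 1.0915; Σzᵢ/Kᵢ = 1.8306.
Both exceed 1, so a two-phase solution exists.
Rachford–Rice: g(ψ) = Σ zᵢ(Kᵢ−1)/(1+ψ(Kᵢ−1)) = 0.
Iterate (Newton) starting at ψ = 0.5:
  ψ = 0.5000: g = -0.19391, g' = -0.6922 → ψ = 0.2199
  ψ = 0.2199: g = -0.02582, g' = -0.5420 → ψ = 0.1722
  ψ = 0.1722: g = -0.00020, g' = -0.5341 → ψ = 0.1719
Converged at ψ = 0.1719.

two-phase, V/F = 0.1719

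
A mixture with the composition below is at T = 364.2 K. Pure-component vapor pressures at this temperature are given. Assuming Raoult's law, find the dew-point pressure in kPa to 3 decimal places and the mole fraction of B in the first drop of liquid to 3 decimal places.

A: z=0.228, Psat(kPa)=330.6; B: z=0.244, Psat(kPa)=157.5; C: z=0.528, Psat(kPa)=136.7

Pdew = 163.899 kPa, x_B = 0.254

At the dew point ψ → 1, so Σzᵢ/Kᵢ = 1 with Kᵢ = Pᵢˢᵃᵗ/P ⇒ 1/P = Σzᵢ/Pᵢˢᵃᵗ.
1/P = 0.228/330.6 + 0.244/157.5 + 0.528/136.7 = 0.006101 ⇒ P = 163.899 kPa
xᵢ = zᵢP/Pᵢˢᵃᵗ ⇒ x_B = 0.244·163.899/157.5 = 0.254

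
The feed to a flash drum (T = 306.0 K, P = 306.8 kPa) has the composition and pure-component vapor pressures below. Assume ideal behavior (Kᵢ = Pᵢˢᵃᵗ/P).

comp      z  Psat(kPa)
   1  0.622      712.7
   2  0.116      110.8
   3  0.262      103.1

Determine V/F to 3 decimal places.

V/F = 0.662

Raoult's law: Kᵢ = Pᵢˢᵃᵗ/P = Pᵢˢᵃᵗ/306.8.
  K_1 = 712.7/306.8 = 2.32301, K_2 = 110.8/306.8 = 0.36115, K_3 = 103.1/306.8 = 0.33605
Rachford–Rice: g(V/F) = Σ zᵢ(Kᵢ−1)/(1+V/F(Kᵢ−1)) = 0.
Feasibility: ΣzᵢKᵢ = 1.575, Σzᵢ/Kᵢ = 1.369 — both > 1, two phases present.
Newton–Raphson from V/F = 0.47:
  V/F = 0.470: g = 0.1486, g' = -0.755 → V/F = 0.667
  V/F = 0.667: g = -0.0042, g' = -0.823 → V/F = 0.662
Converged at V/F = 0.662.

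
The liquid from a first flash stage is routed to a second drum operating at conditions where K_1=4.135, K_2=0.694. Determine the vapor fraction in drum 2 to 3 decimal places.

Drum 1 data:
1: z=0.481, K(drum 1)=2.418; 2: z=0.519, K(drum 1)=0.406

Drum 1:
Material balance + equilibrium reduce to Σ zᵢ(Kᵢ−1)/(1+ψ₁(Kᵢ−1)) = 0.
Check two-phase: ΣzᵢKᵢ = 1.374 > 1 and Σzᵢ/Kᵢ = 1.477 > 1, so g(0) = 0.374 > 0 and g(1) = -0.477 < 0.
Newton iteration, ψ₁⁰ = 0.44:
  ψ₁ = 0.440: g = 0.0026, g' = -0.702 → ψ₁ = 0.444
Converged at ψ₁ = 0.444.
Drum-1 compositions:
  1: x = 0.295, y = 0.714
  2: x = 0.705, y = 0.286
Drum-2 feed = drum-1 liquid: z₂ = (0.2952, 0.7048).
Drum 2:
Material balance + equilibrium reduce to Σ zᵢ(Kᵢ−1)/(1+ψ₂(Kᵢ−1)) = 0.
Check two-phase: ΣzᵢKᵢ = 1.710 > 1 and Σzᵢ/Kᵢ = 1.087 > 1, so g(0) = 0.710 > 0 and g(1) = -0.087 < 0.
Iterate (Newton) starting at ψ₂ = 0.5:
  ψ₂ = 0.500: g = 0.1059, g' = -0.532 → ψ₂ = 0.699
  ψ₂ = 0.699: g = 0.0157, g' = -0.392 → ψ₂ = 0.739
  ψ₂ = 0.739: g = 0.0004, g' = -0.374 → ψ₂ = 0.740
Converged at ψ₂ = 0.740.
  1: x = 0.089, y = 0.368
  2: x = 0.911, y = 0.632

V/F (drum 2) = 0.740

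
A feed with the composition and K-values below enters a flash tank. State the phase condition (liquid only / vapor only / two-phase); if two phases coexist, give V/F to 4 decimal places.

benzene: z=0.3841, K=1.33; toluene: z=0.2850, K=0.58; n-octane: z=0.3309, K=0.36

ΣzᵢKᵢ = 0.7953; Σzᵢ/Kᵢ = 1.6993.
Since ΣzᵢKᵢ < 1 the mixture is below its bubble point — single liquid phase.

liquid only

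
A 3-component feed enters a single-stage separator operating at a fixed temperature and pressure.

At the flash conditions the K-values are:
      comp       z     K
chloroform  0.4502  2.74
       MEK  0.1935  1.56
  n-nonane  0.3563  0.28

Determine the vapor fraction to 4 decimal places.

Rachford–Rice: g(ψ) = Σ zᵢ(Kᵢ−1)/(1+ψ(Kᵢ−1)) = 0.
Check two-phase: ΣzᵢKᵢ = 1.6352 > 1 and Σzᵢ/Kᵢ = 1.5608 > 1, so g(0) = 0.6352 > 0 and g(1) = -0.5608 < 0.
Newton–Raphson from ψ = 0.5:
  ψ = 0.5000: g = 0.10272, g' = -0.8778 → ψ = 0.6170
  ψ = 0.6170: g = -0.00331, g' = -0.9486 → ψ = 0.6135
Converged at ψ = 0.6135.

ψ = 0.6135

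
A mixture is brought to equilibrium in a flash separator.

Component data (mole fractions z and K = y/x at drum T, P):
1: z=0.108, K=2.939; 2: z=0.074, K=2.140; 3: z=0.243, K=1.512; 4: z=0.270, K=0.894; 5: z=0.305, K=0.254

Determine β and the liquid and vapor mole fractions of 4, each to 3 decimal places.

β = 0.264, x_4 = 0.278, y_4 = 0.248

Material balance + equilibrium reduce to Σ zᵢ(Kᵢ−1)/(1+β(Kᵢ−1)) = 0.
Check two-phase: ΣzᵢKᵢ = 1.162 > 1 and Σzᵢ/Kᵢ = 1.735 > 1, so g(0) = 0.162 > 0 and g(1) = -0.735 < 0.
Iterate (Newton) starting at β = 0.5:
  β = 0.500: g = -0.1340, g' = -0.619 → β = 0.284
  β = 0.284: g = -0.0106, g' = -0.549 → β = 0.264
Converged at β = 0.264.
Compositions from xᵢ = zᵢ/(1+β(Kᵢ−1)), yᵢ = Kᵢxᵢ:
  1: x = 0.071, y = 0.210
  2: x = 0.057, y = 0.122
  3: x = 0.214, y = 0.324
  4: x = 0.278, y = 0.248
  5: x = 0.380, y = 0.096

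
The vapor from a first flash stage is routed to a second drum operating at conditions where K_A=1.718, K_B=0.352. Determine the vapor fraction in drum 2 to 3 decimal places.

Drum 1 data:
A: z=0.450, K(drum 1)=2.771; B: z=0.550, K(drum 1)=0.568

Drum 1:
Let ψ₁ = V/F and solve Σ zᵢ(Kᵢ−1)/(1+ψ₁(Kᵢ−1)) = 0.
g(0) = ΣzᵢKᵢ − 1 = 0.559 and g(1) = 1 − Σzᵢ/Kᵢ = -0.131, so a root lies in (0, 1).
Binary case is linear: z₁(K₁−1)(1+ψ₁(K₂−1)) + z₂(K₂−1)(1+ψ₁(K₁−1)) = 0
⇒ ψ₁ = [z₁(K₁−1)+z₂(K₂−1)] / [−(K₁−1)(K₂−1)] = 0.5593/0.7651 = 0.731
Drum-1 compositions:
  A: x = 0.196, y = 0.543
  B: x = 0.804, y = 0.457
Drum-2 feed = drum-1 vapor: z₂ = (0.5434, 0.4566).
Drum 2:
Let ψ₂ = V/F and solve Σ zᵢ(Kᵢ−1)/(1+ψ₂(Kᵢ−1)) = 0.
Check two-phase: ΣzᵢKᵢ = 1.094 > 1 and Σzᵢ/Kᵢ = 1.613 > 1, so g(0) = 0.094 > 0 and g(1) = -0.613 < 0.
Newton iteration, ψ₂⁰ = 0.6:
  ψ₂ = 0.600: g = -0.2114, g' = -0.650 → ψ₂ = 0.275
  ψ₂ = 0.275: g = -0.0341, g' = -0.479 → ψ₂ = 0.204
  ψ₂ = 0.204: g = -0.0005, g' = -0.468 → ψ₂ = 0.203
Converged at ψ₂ = 0.203.
  A: x = 0.474, y = 0.815
  B: x = 0.526, y = 0.185

V/F (drum 2) = 0.203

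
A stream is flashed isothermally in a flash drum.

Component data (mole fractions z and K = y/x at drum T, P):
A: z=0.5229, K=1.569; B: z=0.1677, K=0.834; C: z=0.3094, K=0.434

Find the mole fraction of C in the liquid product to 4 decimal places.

x_C = 0.3860

Iterate (Newton) starting at ψ = 0.5:
  ψ = 0.5000: g = -0.04297, g' = -0.3009 → ψ = 0.3572
  ψ = 0.3572: g = -0.00182, g' = -0.2779 → ψ = 0.3507
Converged at ψ = 0.3507.
Compositions from xᵢ = zᵢ/(1+ψ(Kᵢ−1)), yᵢ = Kᵢxᵢ:
  A: x = 0.4359, y = 0.6840
  B: x = 0.1781, y = 0.1485
  C: x = 0.3860, y = 0.1675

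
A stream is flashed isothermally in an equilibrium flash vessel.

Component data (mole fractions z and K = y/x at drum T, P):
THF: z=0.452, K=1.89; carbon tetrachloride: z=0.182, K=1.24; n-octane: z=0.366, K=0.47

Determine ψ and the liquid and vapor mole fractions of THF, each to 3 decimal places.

ψ = 0.642, x_THF = 0.288, y_THF = 0.544

Material balance + equilibrium reduce to Σ zᵢ(Kᵢ−1)/(1+ψ(Kᵢ−1)) = 0.
g(0) = ΣzᵢKᵢ − 1 = 0.252 and g(1) = 1 − Σzᵢ/Kᵢ = -0.165, so a root lies in (0, 1).
Newton–Raphson from ψ = 0.56:
  ψ = 0.560: g = 0.0311, g' = -0.376 → ψ = 0.643
  ψ = 0.643: g = -0.0005, g' = -0.389 → ψ = 0.642
Converged at ψ = 0.642.
Compositions from xᵢ = zᵢ/(1+ψ(Kᵢ−1)), yᵢ = Kᵢxᵢ:
  THF: x = 0.288, y = 0.544
  carbon tetrachloride: x = 0.158, y = 0.196
  n-octane: x = 0.555, y = 0.261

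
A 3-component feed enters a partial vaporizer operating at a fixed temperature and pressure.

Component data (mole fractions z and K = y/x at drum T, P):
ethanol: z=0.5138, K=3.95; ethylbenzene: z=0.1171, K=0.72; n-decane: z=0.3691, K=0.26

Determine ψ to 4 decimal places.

Material balance + equilibrium reduce to Σ zᵢ(Kᵢ−1)/(1+ψ(Kᵢ−1)) = 0.
Feasibility: ΣzᵢKᵢ = 2.2098, Σzᵢ/Kᵢ = 1.7123 — both > 1, two phases present.
Iterate (Newton) starting at ψ = 0.5:
  ψ = 0.5000: g = 0.14074, g' = -1.2516 → ψ = 0.6124
  ψ = 0.6124: g = 0.00093, g' = -1.2570 → ψ = 0.6132
Converged at ψ = 0.6132.

ψ = 0.6132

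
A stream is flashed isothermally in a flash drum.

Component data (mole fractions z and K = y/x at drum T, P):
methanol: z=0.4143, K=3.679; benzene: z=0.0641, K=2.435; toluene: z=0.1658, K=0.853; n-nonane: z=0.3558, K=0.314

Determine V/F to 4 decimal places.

Newton–Raphson from V/F = 0.5:
  V/F = 0.5000: g = 0.13017, g' = -0.9801 → V/F = 0.6328
  V/F = 0.6328: g = 0.00181, g' = -0.9728 → V/F = 0.6347
Converged at V/F = 0.6347.

V/F = 0.6347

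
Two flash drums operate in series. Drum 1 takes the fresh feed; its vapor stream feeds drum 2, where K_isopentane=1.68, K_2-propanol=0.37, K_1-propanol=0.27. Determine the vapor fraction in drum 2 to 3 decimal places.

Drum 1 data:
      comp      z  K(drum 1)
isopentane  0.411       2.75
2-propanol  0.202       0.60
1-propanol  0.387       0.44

Drum 1:
Iterate (Newton) starting at ψ₁ = 0.53:
  ψ₁ = 0.530: g = -0.0376, g' = -0.636 → ψ₁ = 0.471
  ψ₁ = 0.471: g = 0.0004, g' = -0.651 → ψ₁ = 0.472
Converged at ψ₁ = 0.472.
Drum-1 compositions:
  isopentane: x = 0.225, y = 0.619
  2-propanol: x = 0.249, y = 0.149
  1-propanol: x = 0.526, y = 0.231
Drum-2 feed = drum-1 vapor: z₂ = (0.6192, 0.1494, 0.2314).
Drum 2:
Rachford–Rice: g(ψ₂) = Σ zᵢ(Kᵢ−1)/(1+ψ₂(Kᵢ−1)) = 0.
Feasibility: ΣzᵢKᵢ = 1.158, Σzᵢ/Kᵢ = 1.629 — both > 1, two phases present.
Iterate (Newton) starting at ψ₂ = 0.5:
  ψ₂ = 0.500: g = -0.0891, g' = -0.592 → ψ₂ = 0.349
  ψ₂ = 0.349: g = -0.0071, g' = -0.507 → ψ₂ = 0.335
Converged at ψ₂ = 0.335.
  isopentane: x = 0.504, y = 0.847
  2-propanol: x = 0.189, y = 0.070
  1-propanol: x = 0.306, y = 0.083

V/F (drum 2) = 0.335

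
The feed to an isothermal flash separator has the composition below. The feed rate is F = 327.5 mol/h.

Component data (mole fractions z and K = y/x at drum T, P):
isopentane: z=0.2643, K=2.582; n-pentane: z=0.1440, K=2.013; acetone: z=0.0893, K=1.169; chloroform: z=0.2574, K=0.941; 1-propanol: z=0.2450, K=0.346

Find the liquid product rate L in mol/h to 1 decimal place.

Rachford–Rice: g(V/F) = Σ zᵢ(Kᵢ−1)/(1+V/F(Kᵢ−1)) = 0.
Check two-phase: ΣzᵢKᵢ = 1.4037 > 1 and Σzᵢ/Kᵢ = 1.2319 > 1, so g(0) = 0.4037 > 0 and g(1) = -0.2319 < 0.
Newton iteration, V/F⁰ = 0.5:
  V/F = 0.5000: g = 0.09047, g' = -0.5058 → V/F = 0.6789
  V/F = 0.6789: g = -0.00241, g' = -0.5476 → V/F = 0.6745
Converged at V/F = 0.6744.
Then V = V/F·F = 0.6744·327.5 = 220.9 mol/h and L = F − V = 106.6 mol/h.

L = 106.6 mol/h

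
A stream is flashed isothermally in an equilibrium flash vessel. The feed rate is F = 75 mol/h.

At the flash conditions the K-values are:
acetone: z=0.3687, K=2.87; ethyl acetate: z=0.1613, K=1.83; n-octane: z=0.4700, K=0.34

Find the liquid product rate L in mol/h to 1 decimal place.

Rachford–Rice: g(V/F) = Σ zᵢ(Kᵢ−1)/(1+V/F(Kᵢ−1)) = 0.
Feasibility: ΣzᵢKᵢ = 1.5131, Σzᵢ/Kᵢ = 1.5990 — both > 1, two phases present.
Newton–Raphson from V/F = 0.53:
  V/F = 0.5300: g = -0.03783, g' = -0.8631 → V/F = 0.4862
  V/F = 0.4862: g = -0.00023, g' = -0.8540 → V/F = 0.4859
Converged at V/F = 0.4859.
Then V = V/F·F = 0.4859·75 = 36.4 mol/h and L = F − V = 38.6 mol/h.

L = 38.6 mol/h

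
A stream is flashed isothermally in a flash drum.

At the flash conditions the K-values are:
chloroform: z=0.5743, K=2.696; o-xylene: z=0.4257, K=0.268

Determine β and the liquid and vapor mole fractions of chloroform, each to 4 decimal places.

Newton–Raphson from β = 0.58:
  β = 0.5800: g = -0.05051, g' = -1.1087 → β = 0.5344
  β = 0.5344: g = -0.00094, g' = -1.0700 → β = 0.5336
Converged at β = 0.5336.
Compositions from xᵢ = zᵢ/(1+β(Kᵢ−1)), yᵢ = Kᵢxᵢ:
  chloroform: x = 0.3015, y = 0.8128
  o-xylene: x = 0.6985, y = 0.1872

β = 0.5336, x_chloroform = 0.3015, y_chloroform = 0.8128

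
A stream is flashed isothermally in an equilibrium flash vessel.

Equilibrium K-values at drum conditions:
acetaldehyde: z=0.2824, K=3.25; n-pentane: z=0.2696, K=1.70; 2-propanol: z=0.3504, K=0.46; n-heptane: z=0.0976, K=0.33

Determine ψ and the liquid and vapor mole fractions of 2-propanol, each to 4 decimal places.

Material balance + equilibrium reduce to Σ zᵢ(Kᵢ−1)/(1+ψ(Kᵢ−1)) = 0.
g(0) = ΣzᵢKᵢ − 1 = 0.5695 and g(1) = 1 − Σzᵢ/Kᵢ = -0.3030, so a root lies in (0, 1).
Newton–Raphson from ψ = 0.34:
  ψ = 0.3400: g = 0.19599, g' = -0.7719 → ψ = 0.5939
  ψ = 0.5939: g = 0.01811, g' = -0.6701 → ψ = 0.6209
Converged at ψ = 0.6209.
Compositions from xᵢ = zᵢ/(1+ψ(Kᵢ−1)), yᵢ = Kᵢxᵢ:
  acetaldehyde: x = 0.1178, y = 0.3829
  n-pentane: x = 0.1879, y = 0.3195
  2-propanol: x = 0.5271, y = 0.2425
  n-heptane: x = 0.1671, y = 0.0552

ψ = 0.6209, x_2-propanol = 0.5271, y_2-propanol = 0.2425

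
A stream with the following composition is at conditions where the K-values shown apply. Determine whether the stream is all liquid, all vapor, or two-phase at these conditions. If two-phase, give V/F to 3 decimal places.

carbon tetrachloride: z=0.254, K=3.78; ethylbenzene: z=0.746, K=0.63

two-phase, V/F = 0.418

ΣzᵢKᵢ = 1.430; Σzᵢ/Kᵢ = 1.251.
Both exceed 1, so a two-phase solution exists.
Material balance + equilibrium reduce to Σ zᵢ(Kᵢ−1)/(1+ψ(Kᵢ−1)) = 0.
Newton–Raphson from ψ = 0.38:
  ψ = 0.380: g = 0.0222, g' = -0.602 → ψ = 0.417
  ψ = 0.417: g = 0.0007, g' = -0.564 → ψ = 0.418
Converged at ψ = 0.418.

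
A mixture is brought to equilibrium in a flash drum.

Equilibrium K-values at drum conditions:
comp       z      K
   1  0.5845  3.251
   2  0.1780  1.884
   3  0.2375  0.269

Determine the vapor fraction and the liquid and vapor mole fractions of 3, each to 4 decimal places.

Rachford–Rice: g(ψ) = Σ zᵢ(Kᵢ−1)/(1+ψ(Kᵢ−1)) = 0.
Check two-phase: ΣzᵢKᵢ = 2.2994 > 1 and Σzᵢ/Kᵢ = 1.1572 > 1, so g(0) = 1.2994 > 0 and g(1) = -0.1572 < 0.
Iterate (Newton) starting at ψ = 0.5:
  ψ = 0.5000: g = 0.45451, g' = -1.0377 → ψ = 0.9380
  ψ = 0.9380: g = -0.04346, g' = -1.6321 → ψ = 0.9114
  ψ = 0.9114: g = -0.00182, g' = -1.4998 → ψ = 0.9102
Converged at ψ = 0.9102.
Compositions from xᵢ = zᵢ/(1+ψ(Kᵢ−1)), yᵢ = Kᵢxᵢ:
  1: x = 0.1917, y = 0.6233
  2: x = 0.0986, y = 0.1858
  3: x = 0.7096, y = 0.1909

ψ = 0.9102, x_3 = 0.7096, y_3 = 0.1909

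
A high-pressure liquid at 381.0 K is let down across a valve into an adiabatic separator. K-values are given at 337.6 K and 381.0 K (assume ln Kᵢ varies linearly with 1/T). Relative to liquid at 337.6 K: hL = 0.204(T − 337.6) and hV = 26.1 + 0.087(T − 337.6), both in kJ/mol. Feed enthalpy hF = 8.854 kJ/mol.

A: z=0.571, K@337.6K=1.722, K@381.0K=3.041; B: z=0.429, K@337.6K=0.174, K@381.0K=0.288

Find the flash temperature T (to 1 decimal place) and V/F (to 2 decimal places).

T = 347.4 K, V/F = 0.27

Adiabatic flash: solve Rachford–Rice at each trial T, then check hF = ψ·hV(T) + (1−ψ)·hL(T).
  T = 337.6 K: K = (1.722, 0.174), RR gives ψ = 0.097, H_out = 2.534 kJ/mol
  T = 381.0 K: K = (3.041, 0.288), RR gives ψ = 0.592, H_out = 21.294 kJ/mol
  T = 359.3 K: K = (2.328, 0.227), RR gives ψ = 0.416, H_out = 14.226 kJ/mol
  T = 348.5 K: K = (2.013, 0.200), RR gives ψ = 0.290, H_out = 9.425 kJ/mol
  T = 343.1 K: K = (1.865, 0.187), RR gives ψ = 0.206, H_out = 6.378 kJ/mol
  T = 345.8 K: K = (1.938, 0.193), RR gives ψ = 0.251, H_out = 7.974 kJ/mol
  T = 347.1 K: K = (1.974, 0.196), RR gives ψ = 0.270, H_out = 8.689 kJ/mol
Linear interpolation between T = 347.1 (H_out = 8.689) and T = 348.5 (H_out = 9.425) on hF = 8.854 gives T ≈ 347.4 K, at which ψ = 0.27.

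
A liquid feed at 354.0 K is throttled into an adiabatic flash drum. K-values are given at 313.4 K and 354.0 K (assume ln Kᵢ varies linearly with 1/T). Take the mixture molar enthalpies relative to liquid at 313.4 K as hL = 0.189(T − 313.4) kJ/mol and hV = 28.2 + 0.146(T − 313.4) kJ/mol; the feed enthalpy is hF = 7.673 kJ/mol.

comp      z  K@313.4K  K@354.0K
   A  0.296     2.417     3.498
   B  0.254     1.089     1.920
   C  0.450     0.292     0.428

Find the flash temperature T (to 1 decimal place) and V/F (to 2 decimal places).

T = 318.2 K, V/F = 0.24

Adiabatic flash: solve Rachford–Rice at each trial T, then check hF = ψ·hV(T) + (1−ψ)·hL(T).
  T = 313.4 K: K = (2.417, 1.089, 0.292), RR gives ψ = 0.167, H_out = 4.715 kJ/mol
  T = 354.0 K: K = (3.498, 1.920, 0.428), RR gives ψ = 0.675, H_out = 25.535 kJ/mol
  T = 333.7 K: K = (2.941, 1.471, 0.358), RR gives ψ = 0.448, H_out = 16.088 kJ/mol
  T = 323.5 K: K = (2.673, 1.271, 0.324), RR gives ψ = 0.317, H_out = 10.702 kJ/mol
  T = 318.4 K: K = (2.542, 1.177, 0.308), RR gives ψ = 0.244, H_out = 7.771 kJ/mol
  T = 315.9 K: K = (2.479, 1.132, 0.300), RR gives ψ = 0.206, H_out = 6.267 kJ/mol
  T = 317.1 K: K = (2.510, 1.154, 0.304), RR gives ψ = 0.225, H_out = 6.995 kJ/mol
Linear interpolation between T = 317.1 (H_out = 6.995) and T = 318.4 (H_out = 7.771) on hF = 7.673 gives T ≈ 318.2 K, at which ψ = 0.24.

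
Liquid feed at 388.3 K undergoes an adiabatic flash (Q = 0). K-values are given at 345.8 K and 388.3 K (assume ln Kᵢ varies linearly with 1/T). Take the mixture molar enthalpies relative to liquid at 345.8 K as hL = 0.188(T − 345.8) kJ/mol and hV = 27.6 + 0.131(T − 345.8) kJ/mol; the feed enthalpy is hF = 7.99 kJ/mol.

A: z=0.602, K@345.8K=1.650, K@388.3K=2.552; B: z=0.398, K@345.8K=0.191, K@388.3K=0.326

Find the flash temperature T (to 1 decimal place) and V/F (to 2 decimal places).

T = 352.3 K, V/F = 0.25

Adiabatic flash: solve Rachford–Rice at each trial T, then check hF = ψ·hV(T) + (1−ψ)·hL(T).
  T = 345.8 K: K = (1.650, 0.191), RR gives ψ = 0.132, H_out = 3.638 kJ/mol
  T = 388.3 K: K = (2.552, 0.326), RR gives ψ = 0.637, H_out = 24.021 kJ/mol
  T = 367.1 K: K = (2.079, 0.254), RR gives ψ = 0.438, H_out = 15.554 kJ/mol
  T = 356.5 K: K = (1.860, 0.221), RR gives ψ = 0.310, H_out = 10.377 kJ/mol
  T = 351.1 K: K = (1.752, 0.206), RR gives ψ = 0.229, H_out = 7.241 kJ/mol
  T = 353.8 K: K = (1.806, 0.213), RR gives ψ = 0.271, H_out = 8.864 kJ/mol
  T = 352.5 K: K = (1.780, 0.210), RR gives ψ = 0.251, H_out = 8.098 kJ/mol
Linear interpolation between T = 351.1 (H_out = 7.241) and T = 352.5 (H_out = 8.098) on hF = 7.99 gives T ≈ 352.3 K, at which ψ = 0.25.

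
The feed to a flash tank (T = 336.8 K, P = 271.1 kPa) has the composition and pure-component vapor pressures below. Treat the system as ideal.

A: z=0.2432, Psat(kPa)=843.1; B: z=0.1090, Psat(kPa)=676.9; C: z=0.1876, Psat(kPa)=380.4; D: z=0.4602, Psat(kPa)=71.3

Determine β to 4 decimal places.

Raoult's law: Kᵢ = Pᵢˢᵃᵗ/P = Pᵢˢᵃᵗ/271.1.
  K_A = 843.1/271.1 = 3.109923, K_B = 676.9/271.1 = 2.496865, K_C = 380.4/271.1 = 1.403172, K_D = 71.3/271.1 = 0.263003
Material balance + equilibrium reduce to Σ zᵢ(Kᵢ−1)/(1+β(Kᵢ−1)) = 0.
Check two-phase: ΣzᵢKᵢ = 1.4128 > 1 and Σzᵢ/Kᵢ = 2.0053 > 1, so g(0) = 0.4128 > 0 and g(1) = -1.0053 < 0.
Newton iteration, β⁰ = 0.5:
  β = 0.5000: g = -0.13111, g' = -0.9842 → β = 0.3668
  β = 0.3668: g = -0.00432, g' = -0.9385 → β = 0.3622
Converged at β = 0.3622.

β = 0.3622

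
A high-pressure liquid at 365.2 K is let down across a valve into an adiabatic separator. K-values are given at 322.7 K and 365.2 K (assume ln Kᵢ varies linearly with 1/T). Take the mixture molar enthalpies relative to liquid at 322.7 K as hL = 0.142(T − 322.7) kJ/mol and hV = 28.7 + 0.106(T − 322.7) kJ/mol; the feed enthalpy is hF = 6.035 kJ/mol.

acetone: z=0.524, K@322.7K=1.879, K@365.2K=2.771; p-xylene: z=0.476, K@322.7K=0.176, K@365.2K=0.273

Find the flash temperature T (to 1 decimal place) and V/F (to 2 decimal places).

T = 329.6 K, V/F = 0.18

Adiabatic flash: solve Rachford–Rice at each trial T, then check hF = ψ·hV(T) + (1−ψ)·hL(T).
  T = 322.7 K: K = (1.879, 0.176), RR gives ψ = 0.094, H_out = 2.709 kJ/mol
  T = 365.2 K: K = (2.771, 0.273), RR gives ψ = 0.452, H_out = 18.316 kJ/mol
  T = 343.9 K: K = (2.308, 0.222), RR gives ψ = 0.310, H_out = 11.664 kJ/mol
  T = 333.3 K: K = (2.089, 0.198), RR gives ψ = 0.217, H_out = 7.645 kJ/mol
  T = 328.0 K: K = (1.983, 0.187), RR gives ψ = 0.160, H_out = 5.326 kJ/mol
  T = 330.6 K: K = (2.035, 0.193), RR gives ψ = 0.189, H_out = 6.495 kJ/mol
  T = 329.3 K: K = (2.009, 0.190), RR gives ψ = 0.175, H_out = 5.919 kJ/mol
Linear interpolation between T = 329.3 (H_out = 5.919) and T = 330.6 (H_out = 6.495) on hF = 6.035 gives T ≈ 329.6 K, at which ψ = 0.18.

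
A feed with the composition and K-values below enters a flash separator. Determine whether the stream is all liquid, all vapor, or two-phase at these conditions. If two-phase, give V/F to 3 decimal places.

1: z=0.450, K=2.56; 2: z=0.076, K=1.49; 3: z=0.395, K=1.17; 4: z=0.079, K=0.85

ΣzᵢKᵢ = 1.795; Σzᵢ/Kᵢ = 0.657.
Since Σzᵢ/Kᵢ < 1 the mixture is above its dew point — single vapor phase.

all vapor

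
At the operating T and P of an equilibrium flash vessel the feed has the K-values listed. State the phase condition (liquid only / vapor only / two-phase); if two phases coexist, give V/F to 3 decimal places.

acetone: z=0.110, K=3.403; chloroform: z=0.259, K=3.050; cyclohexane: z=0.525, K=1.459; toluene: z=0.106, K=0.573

ΣzᵢKᵢ = 1.991; Σzᵢ/Kᵢ = 0.662.
Since Σzᵢ/Kᵢ < 1 the mixture is above its dew point — single vapor phase.

vapor only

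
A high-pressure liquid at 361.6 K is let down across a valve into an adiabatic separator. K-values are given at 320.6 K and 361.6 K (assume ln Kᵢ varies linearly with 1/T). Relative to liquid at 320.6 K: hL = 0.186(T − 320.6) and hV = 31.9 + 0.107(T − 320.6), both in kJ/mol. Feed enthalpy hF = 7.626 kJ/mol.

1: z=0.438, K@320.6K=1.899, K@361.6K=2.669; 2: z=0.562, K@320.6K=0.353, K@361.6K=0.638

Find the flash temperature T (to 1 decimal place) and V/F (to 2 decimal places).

T = 328.8 K, V/F = 0.20

Adiabatic flash: solve Rachford–Rice at each trial T, then check hF = ψ·hV(T) + (1−ψ)·hL(T).
  T = 320.6 K: K = (1.899, 0.353), RR gives ψ = 0.052, H_out = 1.653 kJ/mol
  T = 361.6 K: K = (2.669, 0.638), RR gives ψ = 0.873, H_out = 32.653 kJ/mol
  T = 341.1 K: K = (2.274, 0.483), RR gives ψ = 0.406, H_out = 16.118 kJ/mol
  T = 330.9 K: K = (2.085, 0.415), RR gives ψ = 0.231, H_out = 9.100 kJ/mol
  T = 325.8 K: K = (1.992, 0.384), RR gives ψ = 0.144, H_out = 5.509 kJ/mol
  T = 328.4 K: K = (2.039, 0.400), RR gives ψ = 0.189, H_out = 7.357 kJ/mol
  T = 329.6 K: K = (2.061, 0.407), RR gives ψ = 0.209, H_out = 8.197 kJ/mol
Linear interpolation between T = 328.4 (H_out = 7.357) and T = 329.6 (H_out = 8.197) on hF = 7.626 gives T ≈ 328.8 K, at which ψ = 0.20.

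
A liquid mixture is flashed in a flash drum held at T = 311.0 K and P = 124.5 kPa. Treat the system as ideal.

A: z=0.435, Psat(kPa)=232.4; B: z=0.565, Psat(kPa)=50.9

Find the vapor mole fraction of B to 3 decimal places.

y_B = 0.243

Raoult's law: Kᵢ = Pᵢˢᵃᵗ/P = Pᵢˢᵃᵗ/124.5.
  K_A = 232.4/124.5 = 1.86667, K_B = 50.9/124.5 = 0.40884
Rachford–Rice: g(V/F) = Σ zᵢ(Kᵢ−1)/(1+V/F(Kᵢ−1)) = 0.
Check two-phase: ΣzᵢKᵢ = 1.043 > 1 and Σzᵢ/Kᵢ = 1.615 > 1, so g(0) = 0.043 > 0 and g(1) = -0.615 < 0.
Newton–Raphson from V/F = 0.53:
  V/F = 0.530: g = -0.2281, g' = -0.572 → V/F = 0.131
  V/F = 0.131: g = -0.0237, g' = -0.495 → V/F = 0.084
Converged at V/F = 0.084.
Compositions from xᵢ = zᵢ/(1+V/F(Kᵢ−1)), yᵢ = Kᵢxᵢ:
  A: x = 0.406, y = 0.757
  B: x = 0.594, y = 0.243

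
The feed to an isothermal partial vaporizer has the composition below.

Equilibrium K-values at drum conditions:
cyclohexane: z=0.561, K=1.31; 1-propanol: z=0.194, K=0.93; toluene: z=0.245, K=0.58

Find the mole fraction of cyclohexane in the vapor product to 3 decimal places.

Let β = V/F and solve Σ zᵢ(Kᵢ−1)/(1+β(Kᵢ−1)) = 0.
Check two-phase: ΣzᵢKᵢ = 1.057 > 1 and Σzᵢ/Kᵢ = 1.059 > 1, so g(0) = 0.057 > 0 and g(1) = -0.059 < 0.
Newton–Raphson from β = 0.5:
  β = 0.500: g = 0.0062, g' = -0.111 → β = 0.556
Converged at β = 0.556.
Compositions from xᵢ = zᵢ/(1+β(Kᵢ−1)), yᵢ = Kᵢxᵢ:
  cyclohexane: x = 0.479, y = 0.627
  1-propanol: x = 0.202, y = 0.188
  toluene: x = 0.320, y = 0.185

y_cyclohexane = 0.627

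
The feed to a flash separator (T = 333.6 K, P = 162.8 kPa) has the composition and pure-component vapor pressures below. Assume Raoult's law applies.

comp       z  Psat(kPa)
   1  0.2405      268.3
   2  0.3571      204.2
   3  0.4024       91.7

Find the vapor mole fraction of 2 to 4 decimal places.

Raoult's law: Kᵢ = Pᵢˢᵃᵗ/P = Pᵢˢᵃᵗ/162.8.
  K_1 = 268.3/162.8 = 1.648034, K_2 = 204.2/162.8 = 1.254300, K_3 = 91.7/162.8 = 0.563268
Rachford–Rice: g(ψ) = Σ zᵢ(Kᵢ−1)/(1+ψ(Kᵢ−1)) = 0.
Feasibility: ΣzᵢKᵢ = 1.0709, Σzᵢ/Kᵢ = 1.1450 — both > 1, two phases present.
Newton–Raphson from ψ = 0.5:
  ψ = 0.5000: g = -0.02656, g' = -0.2014 → ψ = 0.3681
  ψ = 0.3681: g = -0.00054, g' = -0.1941 → ψ = 0.3654
Converged at ψ = 0.3654.
Compositions from xᵢ = zᵢ/(1+ψ(Kᵢ−1)), yᵢ = Kᵢxᵢ:
  1: x = 0.1945, y = 0.3205
  2: x = 0.3267, y = 0.4098
  3: x = 0.4788, y = 0.2697

y_2 = 0.4098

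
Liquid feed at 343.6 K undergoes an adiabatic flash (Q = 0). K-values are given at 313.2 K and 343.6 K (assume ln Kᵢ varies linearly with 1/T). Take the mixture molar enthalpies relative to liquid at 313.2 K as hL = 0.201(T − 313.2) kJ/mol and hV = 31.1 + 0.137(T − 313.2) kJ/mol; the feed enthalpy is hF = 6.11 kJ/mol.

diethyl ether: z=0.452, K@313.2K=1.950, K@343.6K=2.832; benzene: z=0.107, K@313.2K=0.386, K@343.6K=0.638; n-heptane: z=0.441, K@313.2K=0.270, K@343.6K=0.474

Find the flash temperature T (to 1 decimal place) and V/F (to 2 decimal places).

Adiabatic flash: solve Rachford–Rice at each trial T, then check hF = ψ·hV(T) + (1−ψ)·hL(T).
  T = 313.2 K: K = (1.950, 0.386, 0.270), RR gives ψ = 0.062, H_out = 1.929 kJ/mol
  T = 343.6 K: K = (2.832, 0.638, 0.474), RR gives ψ = 0.610, H_out = 23.885 kJ/mol
  T = 328.4 K: K = (2.370, 0.502, 0.362), RR gives ψ = 0.339, H_out = 13.274 kJ/mol
  T = 320.8 K: K = (2.155, 0.442, 0.314), RR gives ψ = 0.209, H_out = 7.911 kJ/mol
  T = 317.0 K: K = (2.051, 0.413, 0.291), RR gives ψ = 0.138, H_out = 5.032 kJ/mol
  T = 318.9 K: K = (2.103, 0.427, 0.303), RR gives ψ = 0.174, H_out = 6.495 kJ/mol
Linear interpolation between T = 317.0 (H_out = 5.032) and T = 318.9 (H_out = 6.495) on hF = 6.11 gives T ≈ 318.4 K, at which ψ = 0.16.

T = 318.4 K, V/F = 0.16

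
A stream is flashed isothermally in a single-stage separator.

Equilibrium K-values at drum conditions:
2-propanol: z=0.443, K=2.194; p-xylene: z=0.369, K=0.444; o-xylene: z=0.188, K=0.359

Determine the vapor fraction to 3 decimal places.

Rachford–Rice: g(ψ) = Σ zᵢ(Kᵢ−1)/(1+ψ(Kᵢ−1)) = 0.
Check two-phase: ΣzᵢKᵢ = 1.203 > 1 and Σzᵢ/Kᵢ = 1.557 > 1, so g(0) = 0.203 > 0 and g(1) = -0.557 < 0.
Iterate (Newton) starting at ψ = 0.46:
  ψ = 0.460: g = -0.1051, g' = -0.624 → ψ = 0.292
  ψ = 0.292: g = -0.0007, g' = -0.627 → ψ = 0.290
Converged at ψ = 0.290.

ψ = 0.290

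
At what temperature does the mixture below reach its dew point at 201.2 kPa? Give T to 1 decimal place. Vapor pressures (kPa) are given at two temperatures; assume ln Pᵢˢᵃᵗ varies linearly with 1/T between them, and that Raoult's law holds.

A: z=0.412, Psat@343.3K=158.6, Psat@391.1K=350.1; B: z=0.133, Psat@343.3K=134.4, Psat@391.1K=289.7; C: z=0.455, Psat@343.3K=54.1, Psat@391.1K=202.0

Dew-point temperature: Σzᵢ·P/Pᵢˢᵃᵗ(T) = 1. Interpolate ln Pᵢˢᵃᵗ = aᵢ + bᵢ/T.
  T = 343.3 K: ΣzᵢP/Pᵢˢᵃᵗ = 2.4139
  T = 391.1 K: ΣzᵢP/Pᵢˢᵃᵗ = 0.7823
  T = 367.2 K: ΣzᵢP/Pᵢˢᵃᵗ = 1.3141
  T = 379.1 K: ΣzᵢP/Pᵢˢᵃᵗ = 1.0049
  T = 385.1 K: ΣzᵢP/Pᵢˢᵃᵗ = 0.8846
  T = 382.1 K: ΣzᵢP/Pᵢˢᵃᵗ = 0.9422
  T = 380.6 K: ΣzᵢP/Pᵢˢᵃᵗ = 0.9729
Interpolating between 379.1 K and 380.6 K gives T ≈ 379.3 K.

T = 379.3 K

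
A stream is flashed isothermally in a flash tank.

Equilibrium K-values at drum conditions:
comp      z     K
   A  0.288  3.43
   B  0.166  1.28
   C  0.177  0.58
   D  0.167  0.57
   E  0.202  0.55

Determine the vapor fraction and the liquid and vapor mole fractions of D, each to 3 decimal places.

ψ = 0.608, x_D = 0.226, y_D = 0.129

Let ψ = V/F and solve Σ zᵢ(Kᵢ−1)/(1+ψ(Kᵢ−1)) = 0.
Feasibility: ΣzᵢKᵢ = 1.509, Σzᵢ/Kᵢ = 1.179 — both > 1, two phases present.
Newton–Raphson from ψ = 0.5:
  ψ = 0.500: g = 0.0539, g' = -0.525 → ψ = 0.603
  ψ = 0.603: g = 0.0026, g' = -0.479 → ψ = 0.608
Converged at ψ = 0.608.
Compositions from xᵢ = zᵢ/(1+ψ(Kᵢ−1)), yᵢ = Kᵢxᵢ:
  A: x = 0.116, y = 0.399
  B: x = 0.142, y = 0.182
  C: x = 0.238, y = 0.138
  D: x = 0.226, y = 0.129
  E: x = 0.278, y = 0.153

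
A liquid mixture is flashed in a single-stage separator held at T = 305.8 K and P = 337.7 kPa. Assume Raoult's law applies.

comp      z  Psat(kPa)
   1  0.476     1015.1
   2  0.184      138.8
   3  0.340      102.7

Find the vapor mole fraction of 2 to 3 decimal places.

y_2 = 0.104

Raoult's law: Kᵢ = Pᵢˢᵃᵗ/P = Pᵢˢᵃᵗ/337.7.
  K_1 = 1015.1/337.7 = 3.00592, K_2 = 138.8/337.7 = 0.41102, K_3 = 102.7/337.7 = 0.30412
Newton–Raphson from V/F = 0.32:
  V/F = 0.320: g = 0.1436, g' = -1.080 → V/F = 0.453
  V/F = 0.453: g = 0.0069, g' = -0.996 → V/F = 0.460
Converged at V/F = 0.460.
Compositions from xᵢ = zᵢ/(1+V/F(Kᵢ−1)), yᵢ = Kᵢxᵢ:
  1: x = 0.248, y = 0.744
  2: x = 0.252, y = 0.104
  3: x = 0.500, y = 0.152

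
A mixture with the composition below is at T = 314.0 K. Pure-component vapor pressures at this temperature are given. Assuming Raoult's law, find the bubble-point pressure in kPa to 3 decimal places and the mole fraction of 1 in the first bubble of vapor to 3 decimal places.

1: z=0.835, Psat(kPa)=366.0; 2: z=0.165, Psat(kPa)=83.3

Pbub = 319.355 kPa, y_1 = 0.957

At the bubble point ψ → 0, so ΣzᵢKᵢ = 1 with Kᵢ = Pᵢˢᵃᵗ/P ⇒ P = ΣzᵢPᵢˢᵃᵗ.
P = 0.835·366.0 + 0.165·83.3 = 319.355 kPa
yᵢ = zᵢPᵢˢᵃᵗ/P ⇒ y_1 = 0.835·366.0/319.355 = 0.957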